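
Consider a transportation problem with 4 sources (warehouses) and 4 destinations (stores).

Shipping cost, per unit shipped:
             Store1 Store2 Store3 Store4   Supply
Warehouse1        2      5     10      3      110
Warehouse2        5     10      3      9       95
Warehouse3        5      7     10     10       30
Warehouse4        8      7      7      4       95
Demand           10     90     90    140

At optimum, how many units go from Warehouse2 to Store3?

Solving gives:
  Warehouse1–Store1: 5 units
  Warehouse1–Store2: 60 units
  Warehouse1–Store4: 45 units
  Warehouse2–Store1: 5 units
  Warehouse2–Store3: 90 units
  Warehouse3–Store2: 30 units
  Warehouse4–Store4: 95 units
Total cost = 1330.
So Warehouse2→Store3 carries 90 units.

90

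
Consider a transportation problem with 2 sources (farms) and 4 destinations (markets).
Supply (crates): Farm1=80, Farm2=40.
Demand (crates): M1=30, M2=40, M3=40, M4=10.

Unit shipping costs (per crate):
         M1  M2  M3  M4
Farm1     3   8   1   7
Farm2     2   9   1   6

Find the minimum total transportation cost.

A cheapest plan:
  Farm1->M2: 40 × 8 = 320
  Farm1->M3: 40 × 1 = 40
  Farm2->M1: 30 × 2 = 60
  Farm2->M4: 10 × 6 = 60
Total = 320 + 40 + 60 + 60 = 480.

480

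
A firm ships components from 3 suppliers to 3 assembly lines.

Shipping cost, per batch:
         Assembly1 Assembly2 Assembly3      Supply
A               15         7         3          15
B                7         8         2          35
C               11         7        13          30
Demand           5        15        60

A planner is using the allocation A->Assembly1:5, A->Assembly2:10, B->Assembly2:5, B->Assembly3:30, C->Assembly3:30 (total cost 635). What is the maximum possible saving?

230

Current plan cost = 5·15 + 10·7 + 5·8 + 30·2 + 30·13 = 635.
Optimal plan:
  A→Assembly3: 15 × 3 = 45
  B→Assembly3: 35 × 2 = 70
  C→Assembly1: 5 × 11 = 55
  C→Assembly2: 15 × 7 = 105
  C→Assembly3: 10 × 13 = 130
Optimal cost = 405.
Saving = 635 − 405 = 230.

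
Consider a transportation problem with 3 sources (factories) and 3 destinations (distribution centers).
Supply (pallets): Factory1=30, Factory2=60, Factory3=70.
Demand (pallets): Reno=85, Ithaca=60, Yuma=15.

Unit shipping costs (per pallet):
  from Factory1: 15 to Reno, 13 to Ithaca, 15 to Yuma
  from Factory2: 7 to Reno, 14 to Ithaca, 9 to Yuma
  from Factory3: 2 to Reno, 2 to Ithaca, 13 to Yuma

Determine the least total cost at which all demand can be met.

980

An optimal shipping plan:
  Factory1->Ithaca: 15 × 13 = 195
  Factory1->Yuma: 15 × 15 = 225
  Factory2->Reno: 60 × 7 = 420
  Factory3->Reno: 25 × 2 = 50
  Factory3->Ithaca: 45 × 2 = 90
Total = 195 + 225 + 420 + 50 + 90 = 980.
(Supply check: Factory1 ships 30; Factory2 ships 60; Factory3 ships 70.)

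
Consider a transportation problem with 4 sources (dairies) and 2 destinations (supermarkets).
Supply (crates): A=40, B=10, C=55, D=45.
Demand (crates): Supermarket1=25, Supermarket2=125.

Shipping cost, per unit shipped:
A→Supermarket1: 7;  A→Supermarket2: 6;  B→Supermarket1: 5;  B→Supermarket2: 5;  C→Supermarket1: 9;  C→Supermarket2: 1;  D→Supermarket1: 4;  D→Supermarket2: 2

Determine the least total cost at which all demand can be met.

Optimal allocation:
  A->Supermarket1: 15 × 7 = 105
  A->Supermarket2: 25 × 6 = 150
  B->Supermarket1: 10 × 5 = 50
  C->Supermarket2: 55 × 1 = 55
  D->Supermarket2: 45 × 2 = 90
Total = 105 + 150 + 50 + 55 + 90 = 450.

450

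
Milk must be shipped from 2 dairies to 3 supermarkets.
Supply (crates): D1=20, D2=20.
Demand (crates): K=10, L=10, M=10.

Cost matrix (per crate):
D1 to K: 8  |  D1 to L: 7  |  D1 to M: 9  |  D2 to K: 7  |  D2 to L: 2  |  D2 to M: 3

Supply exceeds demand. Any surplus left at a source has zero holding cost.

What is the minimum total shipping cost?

130

An optimal shipping plan:
  D1→K: 10 crates
  D2→L: 10 crates
  D2→M: 10 crates
Total cost = 130.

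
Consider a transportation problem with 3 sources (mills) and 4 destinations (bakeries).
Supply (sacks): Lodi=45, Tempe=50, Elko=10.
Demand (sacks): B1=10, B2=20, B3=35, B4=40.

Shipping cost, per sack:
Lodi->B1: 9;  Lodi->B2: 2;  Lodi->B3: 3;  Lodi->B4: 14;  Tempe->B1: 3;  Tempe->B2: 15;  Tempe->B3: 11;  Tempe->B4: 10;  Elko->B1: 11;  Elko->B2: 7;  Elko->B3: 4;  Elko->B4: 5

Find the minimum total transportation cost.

585

One minimum-cost allocation:
  Lodi to B2: 20 sacks
  Lodi to B3: 25 sacks
  Tempe to B1: 10 sacks
  Tempe to B4: 40 sacks
  Elko to B3: 10 sacks
Total cost = 585.
(Supply check: Lodi ships 45; Tempe ships 50; Elko ships 10.)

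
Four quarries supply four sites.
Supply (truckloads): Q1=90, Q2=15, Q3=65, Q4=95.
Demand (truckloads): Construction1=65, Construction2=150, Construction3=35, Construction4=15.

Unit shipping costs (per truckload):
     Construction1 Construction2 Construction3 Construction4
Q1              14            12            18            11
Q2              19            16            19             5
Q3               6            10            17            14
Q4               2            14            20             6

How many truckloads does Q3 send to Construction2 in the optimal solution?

Optimal shipments:
  Q1->Construction2: 85 × 12 = 1020
  Q1->Construction3: 5 × 18 = 90
  Q2->Construction4: 15 × 5 = 75
  Q3->Construction2: 65 × 10 = 650
  Q4->Construction1: 65 × 2 = 130
  Q4->Construction3: 30 × 20 = 600
Total cost = 2565.
So Q3→Construction2 carries 65 truckloads.

65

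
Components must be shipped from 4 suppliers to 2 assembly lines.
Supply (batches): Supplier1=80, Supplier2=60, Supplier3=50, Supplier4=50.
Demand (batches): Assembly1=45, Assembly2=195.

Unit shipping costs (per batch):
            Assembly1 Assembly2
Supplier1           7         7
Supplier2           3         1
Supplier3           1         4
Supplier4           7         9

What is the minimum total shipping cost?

Optimal allocation:
  Supplier1 to Assembly2: 80 × 7 = 560
  Supplier2 to Assembly2: 60 × 1 = 60
  Supplier3 to Assembly1: 45 × 1 = 45
  Supplier3 to Assembly2: 5 × 4 = 20
  Supplier4 to Assembly2: 50 × 9 = 450
Total = 560 + 60 + 45 + 20 + 450 = 1135.

1135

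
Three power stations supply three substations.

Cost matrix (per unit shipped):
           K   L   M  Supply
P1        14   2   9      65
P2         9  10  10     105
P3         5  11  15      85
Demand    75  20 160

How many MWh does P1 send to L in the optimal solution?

20

The minimum-cost plan:
  P1 to L: 20 MWh
  P1 to M: 45 MWh
  P2 to M: 105 MWh
  P3 to K: 75 MWh
  P3 to M: 10 MWh
Total cost = 2020.
So P1→L carries 20 MWh.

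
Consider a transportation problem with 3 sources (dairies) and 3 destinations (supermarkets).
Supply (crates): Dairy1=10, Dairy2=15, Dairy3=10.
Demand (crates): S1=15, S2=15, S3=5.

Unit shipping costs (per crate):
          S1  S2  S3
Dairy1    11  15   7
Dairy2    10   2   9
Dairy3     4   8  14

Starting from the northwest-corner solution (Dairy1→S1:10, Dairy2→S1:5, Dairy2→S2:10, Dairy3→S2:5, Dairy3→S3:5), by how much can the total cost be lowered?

130

Current plan cost = 10·11 + 5·10 + 10·2 + 5·8 + 5·14 = 290.
Optimal plan:
  Dairy1->S1: 5 × 11 = 55
  Dairy1->S3: 5 × 7 = 35
  Dairy2->S2: 15 × 2 = 30
  Dairy3->S1: 10 × 4 = 40
Optimal cost = 160.
Saving = 290 − 160 = 130.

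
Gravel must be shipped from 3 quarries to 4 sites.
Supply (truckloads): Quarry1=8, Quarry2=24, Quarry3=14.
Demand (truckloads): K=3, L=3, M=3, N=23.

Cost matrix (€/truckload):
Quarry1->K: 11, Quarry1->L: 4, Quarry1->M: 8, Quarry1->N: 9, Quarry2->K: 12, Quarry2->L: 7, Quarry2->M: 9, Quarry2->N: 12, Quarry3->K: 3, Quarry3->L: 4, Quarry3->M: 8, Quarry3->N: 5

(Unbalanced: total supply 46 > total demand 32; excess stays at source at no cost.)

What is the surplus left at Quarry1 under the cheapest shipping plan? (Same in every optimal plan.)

0

An optimal plan:
  Quarry1 to N: 8 × €9 = €72
  Quarry2 to L: 3 × €7 = €21
  Quarry2 to M: 3 × €9 = €27
  Quarry2 to N: 4 × €12 = €48
  Quarry3 to K: 3 × €3 = €9
  Quarry3 to N: 11 × €5 = €55
Total cost = €232.
Quarry1 ships 8 of its 8, leaving 0.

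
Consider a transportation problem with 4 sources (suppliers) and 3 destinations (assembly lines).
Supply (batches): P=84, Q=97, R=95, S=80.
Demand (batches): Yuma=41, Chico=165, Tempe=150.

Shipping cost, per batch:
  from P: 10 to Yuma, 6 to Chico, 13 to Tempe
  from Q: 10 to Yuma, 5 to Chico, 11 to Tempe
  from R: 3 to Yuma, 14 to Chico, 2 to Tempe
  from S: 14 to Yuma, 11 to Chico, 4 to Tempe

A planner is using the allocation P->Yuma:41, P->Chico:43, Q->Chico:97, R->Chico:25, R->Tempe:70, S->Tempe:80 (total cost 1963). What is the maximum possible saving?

Current plan cost = 41·10 + 43·6 + 97·5 + 25·14 + 70·2 + 80·4 = 1963.
Optimal plan:
  P to Yuma: 16 batches
  P to Chico: 68 batches
  Q to Chico: 97 batches
  R to Yuma: 25 batches
  R to Tempe: 70 batches
  S to Tempe: 80 batches
Optimal cost = 1588.
Saving = 1963 − 1588 = 375.

375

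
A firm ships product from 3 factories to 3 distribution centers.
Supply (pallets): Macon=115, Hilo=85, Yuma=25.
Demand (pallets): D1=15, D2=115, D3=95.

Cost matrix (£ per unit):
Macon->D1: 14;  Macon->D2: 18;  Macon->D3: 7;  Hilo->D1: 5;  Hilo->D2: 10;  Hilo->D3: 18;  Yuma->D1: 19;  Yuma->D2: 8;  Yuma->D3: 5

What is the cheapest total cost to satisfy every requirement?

Optimal allocation:
  Macon->D2: 20 pallets
  Macon->D3: 95 pallets
  Hilo->D1: 15 pallets
  Hilo->D2: 70 pallets
  Yuma->D2: 25 pallets
Total cost = £2000.
(Supply check: Macon ships 115; Hilo ships 85; Yuma ships 25.)

2000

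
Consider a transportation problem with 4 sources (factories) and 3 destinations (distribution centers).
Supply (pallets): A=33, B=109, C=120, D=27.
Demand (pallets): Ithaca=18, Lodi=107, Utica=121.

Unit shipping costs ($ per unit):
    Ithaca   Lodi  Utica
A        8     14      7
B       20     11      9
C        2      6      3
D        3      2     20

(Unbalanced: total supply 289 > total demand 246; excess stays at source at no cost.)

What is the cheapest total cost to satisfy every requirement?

An optimal shipping plan:
  A to Utica: 33 × $7 = $231
  B to Lodi: 66 × $11 = $726
  C to Ithaca: 18 × $2 = $36
  C to Lodi: 14 × $6 = $84
  C to Utica: 88 × $3 = $264
  D to Lodi: 27 × $2 = $54
Total = 231 + 726 + 36 + 84 + 264 + 54 = $1395.

1395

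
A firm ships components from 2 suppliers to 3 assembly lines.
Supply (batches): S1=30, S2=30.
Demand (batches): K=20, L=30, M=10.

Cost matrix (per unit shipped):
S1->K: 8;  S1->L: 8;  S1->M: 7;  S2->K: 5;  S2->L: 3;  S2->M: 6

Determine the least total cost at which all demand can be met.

Optimal allocation:
  S1->K: 20 batches
  S1->M: 10 batches
  S2->L: 30 batches
Total cost = 320.

320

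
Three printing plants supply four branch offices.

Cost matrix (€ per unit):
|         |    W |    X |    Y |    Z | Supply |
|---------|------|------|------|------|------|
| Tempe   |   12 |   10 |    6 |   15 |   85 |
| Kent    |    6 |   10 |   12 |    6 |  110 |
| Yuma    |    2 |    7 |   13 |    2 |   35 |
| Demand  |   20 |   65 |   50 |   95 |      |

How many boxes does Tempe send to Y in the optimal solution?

50

Solving gives:
  Tempe to X: 35 × €10 = €350
  Tempe to Y: 50 × €6 = €300
  Kent to W: 20 × €6 = €120
  Kent to X: 30 × €10 = €300
  Kent to Z: 60 × €6 = €360
  Yuma to Z: 35 × €2 = €70
Total cost = €1500.
So Tempe→Y carries 50 boxes.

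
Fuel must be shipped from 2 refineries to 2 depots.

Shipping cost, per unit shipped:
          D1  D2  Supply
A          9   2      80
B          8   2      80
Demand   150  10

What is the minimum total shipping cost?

1290

One minimum-cost allocation:
  A–D1: 70 × 9 = 630
  A–D2: 10 × 2 = 20
  B–D1: 80 × 8 = 640
Total = 630 + 20 + 640 = 1290.
(Supply check: A ships 80; B ships 80.)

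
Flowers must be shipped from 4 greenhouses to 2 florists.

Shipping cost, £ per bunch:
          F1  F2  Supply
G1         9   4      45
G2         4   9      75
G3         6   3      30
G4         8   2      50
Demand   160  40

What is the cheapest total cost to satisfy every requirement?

1045

A cheapest plan:
  G1 to F1: 45 bunches
  G2 to F1: 75 bunches
  G3 to F1: 30 bunches
  G4 to F1: 10 bunches
  G4 to F2: 40 bunches
Total cost = £1045.
(Supply check: G1 ships 45; G2 ships 75; G3 ships 30; G4 ships 50.)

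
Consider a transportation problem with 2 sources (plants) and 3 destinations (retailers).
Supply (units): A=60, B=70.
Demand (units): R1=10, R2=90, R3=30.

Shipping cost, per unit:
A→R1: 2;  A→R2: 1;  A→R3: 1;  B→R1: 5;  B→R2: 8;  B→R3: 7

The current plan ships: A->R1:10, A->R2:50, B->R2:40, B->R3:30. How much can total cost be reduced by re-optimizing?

Current plan cost = 10·2 + 50·1 + 40·8 + 30·7 = 600.
Optimal plan:
  A->R2: 60 × 1 = 60
  B->R1: 10 × 5 = 50
  B->R2: 30 × 8 = 240
  B->R3: 30 × 7 = 210
Optimal cost = 560.
Saving = 600 − 560 = 40.

40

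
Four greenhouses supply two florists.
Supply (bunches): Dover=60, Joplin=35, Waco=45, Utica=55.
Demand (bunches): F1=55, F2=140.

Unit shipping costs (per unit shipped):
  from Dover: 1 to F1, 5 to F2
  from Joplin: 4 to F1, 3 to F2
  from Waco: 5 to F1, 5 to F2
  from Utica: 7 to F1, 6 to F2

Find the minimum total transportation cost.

A cheapest plan:
  Dover→F1: 55 bunches
  Dover→F2: 5 bunches
  Joplin→F2: 35 bunches
  Waco→F2: 45 bunches
  Utica→F2: 55 bunches
Total cost = 740.

740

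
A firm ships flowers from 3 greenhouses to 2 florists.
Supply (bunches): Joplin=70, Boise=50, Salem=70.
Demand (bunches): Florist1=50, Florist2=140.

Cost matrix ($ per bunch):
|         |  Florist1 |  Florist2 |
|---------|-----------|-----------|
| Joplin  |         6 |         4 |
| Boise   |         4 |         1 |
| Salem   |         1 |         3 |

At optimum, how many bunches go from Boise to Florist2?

Solving gives:
  Joplin to Florist2: 70 × $4 = $280
  Boise to Florist2: 50 × $1 = $50
  Salem to Florist1: 50 × $1 = $50
  Salem to Florist2: 20 × $3 = $60
Total cost = $440.
So Boise→Florist2 carries 50 bunches.

50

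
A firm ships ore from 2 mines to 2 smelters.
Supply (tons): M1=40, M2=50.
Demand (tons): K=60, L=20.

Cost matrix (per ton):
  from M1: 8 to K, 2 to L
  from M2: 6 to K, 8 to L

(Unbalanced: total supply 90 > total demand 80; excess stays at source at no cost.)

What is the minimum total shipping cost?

A cheapest plan:
  M1–K: 10 × 8 = 80
  M1–L: 20 × 2 = 40
  M2–K: 50 × 6 = 300
Total = 80 + 40 + 300 = 420.
(Supply check: M1 ships 30; M2 ships 50.)

420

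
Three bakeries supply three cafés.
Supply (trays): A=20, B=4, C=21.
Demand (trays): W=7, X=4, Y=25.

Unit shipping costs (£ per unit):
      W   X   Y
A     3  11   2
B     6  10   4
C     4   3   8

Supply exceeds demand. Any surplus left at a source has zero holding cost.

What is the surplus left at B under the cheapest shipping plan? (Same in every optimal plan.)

0

Minimum-cost shipments:
  A→Y: 20 × £2 = £40
  B→Y: 4 × £4 = £16
  C→W: 7 × £4 = £28
  C→X: 4 × £3 = £12
  C→Y: 1 × £8 = £8
Total cost = £104.
B ships 4 of its 4, leaving 0.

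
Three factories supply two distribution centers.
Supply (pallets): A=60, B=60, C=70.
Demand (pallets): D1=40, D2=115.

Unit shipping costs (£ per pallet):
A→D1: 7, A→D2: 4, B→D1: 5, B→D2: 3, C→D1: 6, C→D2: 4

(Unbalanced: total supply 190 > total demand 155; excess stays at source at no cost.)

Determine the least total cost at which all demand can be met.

640

One minimum-cost allocation:
  A→D2: 60 × £4 = £240
  B→D1: 5 × £5 = £25
  B→D2: 55 × £3 = £165
  C→D1: 35 × £6 = £210
Total = 240 + 25 + 165 + 210 = £640.
(Supply check: A ships 60; B ships 60; C ships 35.)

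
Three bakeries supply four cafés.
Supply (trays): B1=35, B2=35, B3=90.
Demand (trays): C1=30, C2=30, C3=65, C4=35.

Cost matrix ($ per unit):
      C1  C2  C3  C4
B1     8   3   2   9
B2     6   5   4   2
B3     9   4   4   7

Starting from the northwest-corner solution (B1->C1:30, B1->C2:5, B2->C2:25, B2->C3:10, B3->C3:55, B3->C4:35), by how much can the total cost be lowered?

Current plan cost = 30·8 + 5·3 + 25·5 + 10·4 + 55·4 + 35·7 = $885.
Optimal plan:
  B1→C3: 35 × $2 = $70
  B2→C4: 35 × $2 = $70
  B3→C1: 30 × $9 = $270
  B3→C2: 30 × $4 = $120
  B3→C3: 30 × $4 = $120
Optimal cost = $650.
Saving = 885 − 650 = $235.

235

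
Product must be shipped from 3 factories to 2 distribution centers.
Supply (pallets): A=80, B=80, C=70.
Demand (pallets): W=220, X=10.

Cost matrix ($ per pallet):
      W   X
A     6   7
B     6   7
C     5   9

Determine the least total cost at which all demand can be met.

1320

An optimal shipping plan:
  A→W: 70 × $6 = $420
  A→X: 10 × $7 = $70
  B→W: 80 × $6 = $480
  C→W: 70 × $5 = $350
Total = 420 + 70 + 480 + 350 = $1320.
(Supply check: A ships 80; B ships 80; C ships 70.)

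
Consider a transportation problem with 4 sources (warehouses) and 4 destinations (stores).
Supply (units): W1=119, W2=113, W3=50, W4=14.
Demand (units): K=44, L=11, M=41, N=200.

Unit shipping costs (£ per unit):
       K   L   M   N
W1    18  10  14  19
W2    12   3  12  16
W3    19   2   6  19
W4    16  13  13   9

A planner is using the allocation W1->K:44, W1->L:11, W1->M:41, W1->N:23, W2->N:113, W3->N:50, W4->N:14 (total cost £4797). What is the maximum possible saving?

540

Current plan cost = 44·18 + 11·10 + 41·14 + 23·19 + 113·16 + 50·19 + 14·9 = £4797.
Optimal plan:
  W1 to N: 119 × £19 = £2261
  W2 to K: 44 × £12 = £528
  W2 to L: 2 × £3 = £6
  W2 to N: 67 × £16 = £1072
  W3 to L: 9 × £2 = £18
  W3 to M: 41 × £6 = £246
  W4 to N: 14 × £9 = £126
Optimal cost = £4257.
Saving = 4797 − 4257 = £540.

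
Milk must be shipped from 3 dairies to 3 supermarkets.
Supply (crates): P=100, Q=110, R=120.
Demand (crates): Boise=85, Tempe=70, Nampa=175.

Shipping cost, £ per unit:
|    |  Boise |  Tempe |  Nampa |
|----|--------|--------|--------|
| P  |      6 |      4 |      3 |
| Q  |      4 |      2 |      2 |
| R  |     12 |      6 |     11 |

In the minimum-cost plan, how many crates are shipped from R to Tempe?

70

Solving gives:
  P→Nampa: 100 crates
  Q→Boise: 35 crates
  Q→Nampa: 75 crates
  R→Boise: 50 crates
  R→Tempe: 70 crates
Total cost = £1610.
So R→Tempe carries 70 crates.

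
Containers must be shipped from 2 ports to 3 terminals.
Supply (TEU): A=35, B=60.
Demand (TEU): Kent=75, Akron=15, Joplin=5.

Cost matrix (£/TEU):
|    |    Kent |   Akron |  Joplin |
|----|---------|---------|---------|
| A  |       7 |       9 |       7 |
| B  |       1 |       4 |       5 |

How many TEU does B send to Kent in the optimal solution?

The minimum-cost plan:
  A to Kent: 15 × £7 = £105
  A to Akron: 15 × £9 = £135
  A to Joplin: 5 × £7 = £35
  B to Kent: 60 × £1 = £60
Total cost = £335.
So B→Kent carries 60 TEU.

60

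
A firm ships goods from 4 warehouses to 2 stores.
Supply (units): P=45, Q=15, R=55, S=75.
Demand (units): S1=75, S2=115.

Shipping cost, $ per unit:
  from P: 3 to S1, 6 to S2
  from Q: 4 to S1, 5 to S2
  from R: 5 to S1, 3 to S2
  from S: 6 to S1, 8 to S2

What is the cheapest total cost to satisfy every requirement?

An optimal shipping plan:
  P->S1: 45 × $3 = $135
  Q->S2: 15 × $5 = $75
  R->S2: 55 × $3 = $165
  S->S1: 30 × $6 = $180
  S->S2: 45 × $8 = $360
Total = 135 + 75 + 165 + 180 + 360 = $915.

915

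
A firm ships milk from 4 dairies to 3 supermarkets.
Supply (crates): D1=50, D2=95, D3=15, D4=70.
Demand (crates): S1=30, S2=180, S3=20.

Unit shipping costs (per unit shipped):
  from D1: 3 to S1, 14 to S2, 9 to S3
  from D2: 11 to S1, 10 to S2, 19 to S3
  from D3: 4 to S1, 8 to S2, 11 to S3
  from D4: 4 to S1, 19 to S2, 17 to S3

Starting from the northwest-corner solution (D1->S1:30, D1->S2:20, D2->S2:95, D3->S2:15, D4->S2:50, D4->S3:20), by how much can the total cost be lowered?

Current plan cost = 30·3 + 20·14 + 95·10 + 15·8 + 50·19 + 20·17 = 2730.
Optimal plan:
  D1→S2: 30 × 14 = 420
  D1→S3: 20 × 9 = 180
  D2→S2: 95 × 10 = 950
  D3→S2: 15 × 8 = 120
  D4→S1: 30 × 4 = 120
  D4→S2: 40 × 19 = 760
Optimal cost = 2550.
Saving = 2730 − 2550 = 180.

180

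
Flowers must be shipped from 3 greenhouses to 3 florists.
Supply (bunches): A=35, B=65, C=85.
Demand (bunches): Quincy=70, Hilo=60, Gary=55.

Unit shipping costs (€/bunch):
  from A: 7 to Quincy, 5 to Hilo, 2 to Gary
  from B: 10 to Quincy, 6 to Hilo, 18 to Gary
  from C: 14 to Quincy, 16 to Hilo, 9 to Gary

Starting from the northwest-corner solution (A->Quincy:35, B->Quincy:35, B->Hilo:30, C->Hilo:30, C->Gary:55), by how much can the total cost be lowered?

180

Current plan cost = 35·7 + 35·10 + 30·6 + 30·16 + 55·9 = €1750.
Optimal plan:
  A→Gary: 35 × €2 = €70
  B→Quincy: 5 × €10 = €50
  B→Hilo: 60 × €6 = €360
  C→Quincy: 65 × €14 = €910
  C→Gary: 20 × €9 = €180
Optimal cost = €1570.
Saving = 1750 − 1570 = €180.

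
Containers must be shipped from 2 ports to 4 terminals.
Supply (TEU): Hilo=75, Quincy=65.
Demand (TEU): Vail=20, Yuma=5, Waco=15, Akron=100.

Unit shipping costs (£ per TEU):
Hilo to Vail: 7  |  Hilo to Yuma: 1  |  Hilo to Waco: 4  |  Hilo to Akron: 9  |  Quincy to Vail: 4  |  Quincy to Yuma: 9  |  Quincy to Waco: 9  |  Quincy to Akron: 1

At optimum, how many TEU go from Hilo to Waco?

The minimum-cost plan:
  Hilo→Vail: 20 TEU
  Hilo→Yuma: 5 TEU
  Hilo→Waco: 15 TEU
  Hilo→Akron: 35 TEU
  Quincy→Akron: 65 TEU
Total cost = £585.
So Hilo→Waco carries 15 TEU.

15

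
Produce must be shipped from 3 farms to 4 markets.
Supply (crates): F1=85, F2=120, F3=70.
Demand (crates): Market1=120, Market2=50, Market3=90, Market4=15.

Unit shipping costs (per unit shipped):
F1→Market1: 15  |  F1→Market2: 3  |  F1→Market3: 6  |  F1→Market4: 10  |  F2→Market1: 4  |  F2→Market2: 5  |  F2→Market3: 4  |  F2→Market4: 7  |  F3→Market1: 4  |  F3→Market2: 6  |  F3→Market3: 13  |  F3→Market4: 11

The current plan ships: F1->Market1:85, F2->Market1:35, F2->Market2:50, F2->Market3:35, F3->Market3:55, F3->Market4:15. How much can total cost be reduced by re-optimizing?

Current plan cost = 85·15 + 35·4 + 50·5 + 35·4 + 55·13 + 15·11 = 2685.
Optimal plan:
  F1 to Market2: 50 × 3 = 150
  F1 to Market3: 35 × 6 = 210
  F2 to Market1: 50 × 4 = 200
  F2 to Market3: 55 × 4 = 220
  F2 to Market4: 15 × 7 = 105
  F3 to Market1: 70 × 4 = 280
Optimal cost = 1165.
Saving = 2685 − 1165 = 1520.

1520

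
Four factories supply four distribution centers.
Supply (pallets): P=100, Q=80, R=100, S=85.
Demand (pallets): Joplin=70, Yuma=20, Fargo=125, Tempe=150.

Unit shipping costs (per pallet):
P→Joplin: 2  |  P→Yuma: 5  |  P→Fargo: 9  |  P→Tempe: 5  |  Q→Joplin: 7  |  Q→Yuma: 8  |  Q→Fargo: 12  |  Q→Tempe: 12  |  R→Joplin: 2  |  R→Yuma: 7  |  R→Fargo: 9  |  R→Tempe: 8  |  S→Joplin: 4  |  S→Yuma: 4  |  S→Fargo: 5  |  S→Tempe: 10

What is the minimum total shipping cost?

Optimal allocation:
  P→Tempe: 100 × 5 = 500
  Q→Yuma: 20 × 8 = 160
  Q→Fargo: 40 × 12 = 480
  Q→Tempe: 20 × 12 = 240
  R→Joplin: 70 × 2 = 140
  R→Tempe: 30 × 8 = 240
  S→Fargo: 85 × 5 = 425
Total = 500 + 160 + 480 + 240 + 140 + 240 + 425 = 2185.

2185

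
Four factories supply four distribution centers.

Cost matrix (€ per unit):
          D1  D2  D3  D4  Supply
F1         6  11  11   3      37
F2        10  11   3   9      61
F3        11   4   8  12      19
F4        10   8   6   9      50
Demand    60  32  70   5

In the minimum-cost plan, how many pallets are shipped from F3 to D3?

0

Optimal shipments:
  F1–D1: 32 pallets
  F1–D4: 5 pallets
  F2–D3: 61 pallets
  F3–D2: 19 pallets
  F4–D1: 28 pallets
  F4–D2: 13 pallets
  F4–D3: 9 pallets
Total cost = €904.
The route F3→D3 is not used.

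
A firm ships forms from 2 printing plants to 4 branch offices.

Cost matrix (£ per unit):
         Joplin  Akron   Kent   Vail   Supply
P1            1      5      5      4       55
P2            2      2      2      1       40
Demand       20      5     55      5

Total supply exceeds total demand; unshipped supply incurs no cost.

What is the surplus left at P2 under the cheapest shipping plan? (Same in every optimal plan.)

Minimum-cost shipments:
  P1 to Joplin: 20 boxes
  P1 to Akron: 5 boxes
  P1 to Kent: 15 boxes
  P1 to Vail: 5 boxes
  P2 to Kent: 40 boxes
Total cost = £220.
P2 ships 40 of its 40, leaving 0.

0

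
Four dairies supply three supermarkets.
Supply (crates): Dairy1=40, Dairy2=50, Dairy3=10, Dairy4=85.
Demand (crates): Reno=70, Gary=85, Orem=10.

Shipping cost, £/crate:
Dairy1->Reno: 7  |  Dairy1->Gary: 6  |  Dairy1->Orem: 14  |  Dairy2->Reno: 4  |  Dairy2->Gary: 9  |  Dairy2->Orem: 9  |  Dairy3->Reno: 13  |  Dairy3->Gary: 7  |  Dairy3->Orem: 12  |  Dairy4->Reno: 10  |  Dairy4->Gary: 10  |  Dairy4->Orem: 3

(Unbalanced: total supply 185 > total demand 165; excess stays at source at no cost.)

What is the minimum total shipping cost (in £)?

1090

Optimal allocation:
  Dairy1->Gary: 40 × £6 = £240
  Dairy2->Reno: 50 × £4 = £200
  Dairy3->Gary: 10 × £7 = £70
  Dairy4->Reno: 20 × £10 = £200
  Dairy4->Gary: 35 × £10 = £350
  Dairy4->Orem: 10 × £3 = £30
Total = 240 + 200 + 70 + 200 + 350 + 30 = £1090.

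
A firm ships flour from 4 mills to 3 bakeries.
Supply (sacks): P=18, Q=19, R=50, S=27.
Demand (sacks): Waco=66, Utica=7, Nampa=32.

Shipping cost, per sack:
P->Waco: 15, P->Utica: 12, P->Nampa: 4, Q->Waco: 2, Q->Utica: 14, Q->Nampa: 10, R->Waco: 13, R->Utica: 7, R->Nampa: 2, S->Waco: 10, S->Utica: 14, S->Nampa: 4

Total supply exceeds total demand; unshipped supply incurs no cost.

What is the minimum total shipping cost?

An optimal shipping plan:
  P to Nampa: 9 × 4 = 36
  Q to Waco: 19 × 2 = 38
  R to Waco: 20 × 13 = 260
  R to Utica: 7 × 7 = 49
  R to Nampa: 23 × 2 = 46
  S to Waco: 27 × 10 = 270
Total = 36 + 38 + 260 + 49 + 46 + 270 = 699.

699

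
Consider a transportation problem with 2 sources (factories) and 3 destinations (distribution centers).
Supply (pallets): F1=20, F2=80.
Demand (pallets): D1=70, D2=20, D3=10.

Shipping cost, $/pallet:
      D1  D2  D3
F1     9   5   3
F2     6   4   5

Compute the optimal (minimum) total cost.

An optimal shipping plan:
  F1–D2: 10 × $5 = $50
  F1–D3: 10 × $3 = $30
  F2–D1: 70 × $6 = $420
  F2–D2: 10 × $4 = $40
Total = 50 + 30 + 420 + 40 = $540.
(Supply check: F1 ships 20; F2 ships 80.)

540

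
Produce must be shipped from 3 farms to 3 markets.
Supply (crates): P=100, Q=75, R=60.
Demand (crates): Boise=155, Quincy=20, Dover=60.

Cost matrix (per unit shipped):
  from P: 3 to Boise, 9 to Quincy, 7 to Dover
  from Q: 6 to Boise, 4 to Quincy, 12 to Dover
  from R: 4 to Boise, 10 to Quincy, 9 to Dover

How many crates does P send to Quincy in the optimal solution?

Solving gives:
  P→Boise: 40 × 3 = 120
  P→Dover: 60 × 7 = 420
  Q→Boise: 55 × 6 = 330
  Q→Quincy: 20 × 4 = 80
  R→Boise: 60 × 4 = 240
Total cost = 1190.
The route P→Quincy is not used.

0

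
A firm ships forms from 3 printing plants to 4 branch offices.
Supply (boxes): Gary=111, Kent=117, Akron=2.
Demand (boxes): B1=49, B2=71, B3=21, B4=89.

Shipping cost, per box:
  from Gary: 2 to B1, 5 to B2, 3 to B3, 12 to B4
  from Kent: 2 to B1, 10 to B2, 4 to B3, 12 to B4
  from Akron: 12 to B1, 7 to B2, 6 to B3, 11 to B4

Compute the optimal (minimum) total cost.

A cheapest plan:
  Gary→B2: 71 × 5 = 355
  Gary→B3: 21 × 3 = 63
  Gary→B4: 19 × 12 = 228
  Kent→B1: 49 × 2 = 98
  Kent→B4: 68 × 12 = 816
  Akron→B4: 2 × 11 = 22
Total = 355 + 63 + 228 + 98 + 816 + 22 = 1582.

1582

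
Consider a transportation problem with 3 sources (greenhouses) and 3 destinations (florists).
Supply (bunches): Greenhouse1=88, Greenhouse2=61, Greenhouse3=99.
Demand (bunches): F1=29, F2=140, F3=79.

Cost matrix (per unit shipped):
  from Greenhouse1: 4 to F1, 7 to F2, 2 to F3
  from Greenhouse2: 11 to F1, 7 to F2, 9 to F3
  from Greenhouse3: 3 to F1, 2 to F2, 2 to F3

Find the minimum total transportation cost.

839

A cheapest plan:
  Greenhouse1→F1: 9 × 4 = 36
  Greenhouse1→F3: 79 × 2 = 158
  Greenhouse2→F2: 61 × 7 = 427
  Greenhouse3→F1: 20 × 3 = 60
  Greenhouse3→F2: 79 × 2 = 158
Total = 36 + 158 + 427 + 60 + 158 = 839.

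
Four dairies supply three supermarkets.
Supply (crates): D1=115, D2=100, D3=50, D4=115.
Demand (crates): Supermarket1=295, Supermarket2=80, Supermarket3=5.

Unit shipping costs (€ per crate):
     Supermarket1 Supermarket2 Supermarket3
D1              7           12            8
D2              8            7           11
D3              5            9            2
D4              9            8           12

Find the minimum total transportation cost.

2795

Optimal allocation:
  D1 to Supermarket1: 115 × €7 = €805
  D2 to Supermarket1: 100 × €8 = €800
  D3 to Supermarket1: 45 × €5 = €225
  D3 to Supermarket3: 5 × €2 = €10
  D4 to Supermarket1: 35 × €9 = €315
  D4 to Supermarket2: 80 × €8 = €640
Total = 805 + 800 + 225 + 10 + 315 + 640 = €2795.
(Supply check: D1 ships 115; D2 ships 100; D3 ships 50; D4 ships 115.)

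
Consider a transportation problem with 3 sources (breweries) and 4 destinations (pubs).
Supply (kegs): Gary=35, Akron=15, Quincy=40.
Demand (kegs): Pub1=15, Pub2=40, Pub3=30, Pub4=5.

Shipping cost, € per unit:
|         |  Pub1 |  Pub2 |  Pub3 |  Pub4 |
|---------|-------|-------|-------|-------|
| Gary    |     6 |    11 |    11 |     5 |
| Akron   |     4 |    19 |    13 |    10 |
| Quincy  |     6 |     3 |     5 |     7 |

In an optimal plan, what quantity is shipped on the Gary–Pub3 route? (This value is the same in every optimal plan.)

30

The minimum-cost plan:
  Gary→Pub3: 30 × €11 = €330
  Gary→Pub4: 5 × €5 = €25
  Akron→Pub1: 15 × €4 = €60
  Quincy→Pub2: 40 × €3 = €120
Total cost = €535.
So Gary→Pub3 carries 30 kegs.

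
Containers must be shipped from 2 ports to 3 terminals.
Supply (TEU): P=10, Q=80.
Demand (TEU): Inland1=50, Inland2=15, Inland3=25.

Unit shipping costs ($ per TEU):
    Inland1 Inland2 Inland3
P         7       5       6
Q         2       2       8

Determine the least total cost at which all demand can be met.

One minimum-cost allocation:
  P to Inland3: 10 × $6 = $60
  Q to Inland1: 50 × $2 = $100
  Q to Inland2: 15 × $2 = $30
  Q to Inland3: 15 × $8 = $120
Total = 60 + 100 + 30 + 120 = $310.
(Supply check: P ships 10; Q ships 80.)

310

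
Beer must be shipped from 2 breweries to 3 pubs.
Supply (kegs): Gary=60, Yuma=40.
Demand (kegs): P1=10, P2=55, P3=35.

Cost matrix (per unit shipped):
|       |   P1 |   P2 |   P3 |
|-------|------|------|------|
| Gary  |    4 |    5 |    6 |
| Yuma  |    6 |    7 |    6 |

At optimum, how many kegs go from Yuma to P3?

35

The minimum-cost plan:
  Gary–P1: 10 × 4 = 40
  Gary–P2: 50 × 5 = 250
  Yuma–P2: 5 × 7 = 35
  Yuma–P3: 35 × 6 = 210
Total cost = 535.
So Yuma→P3 carries 35 kegs.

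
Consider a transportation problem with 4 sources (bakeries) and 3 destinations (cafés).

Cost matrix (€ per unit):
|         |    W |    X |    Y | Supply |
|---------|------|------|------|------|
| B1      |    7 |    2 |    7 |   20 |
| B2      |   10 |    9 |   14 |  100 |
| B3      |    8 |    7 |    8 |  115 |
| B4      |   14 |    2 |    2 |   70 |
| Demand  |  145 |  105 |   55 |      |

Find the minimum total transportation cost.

2030

One minimum-cost allocation:
  B1→X: 20 × €2 = €40
  B2→W: 30 × €10 = €300
  B2→X: 70 × €9 = €630
  B3→W: 115 × €8 = €920
  B4→X: 15 × €2 = €30
  B4→Y: 55 × €2 = €110
Total = 40 + 300 + 630 + 920 + 30 + 110 = €2030.
(Supply check: B1 ships 20; B2 ships 100; B3 ships 115; B4 ships 70.)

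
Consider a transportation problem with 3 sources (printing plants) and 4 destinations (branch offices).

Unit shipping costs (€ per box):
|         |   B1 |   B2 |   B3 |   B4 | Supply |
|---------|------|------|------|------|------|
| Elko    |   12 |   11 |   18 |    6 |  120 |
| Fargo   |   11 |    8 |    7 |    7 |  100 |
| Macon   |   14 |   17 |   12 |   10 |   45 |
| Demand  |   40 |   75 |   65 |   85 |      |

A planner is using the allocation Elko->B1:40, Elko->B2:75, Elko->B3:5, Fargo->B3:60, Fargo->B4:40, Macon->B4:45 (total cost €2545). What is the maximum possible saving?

290

Current plan cost = 40·12 + 75·11 + 5·18 + 60·7 + 40·7 + 45·10 = €2545.
Optimal plan:
  Elko→B2: 35 × €11 = €385
  Elko→B4: 85 × €6 = €510
  Fargo→B2: 40 × €8 = €320
  Fargo→B3: 60 × €7 = €420
  Macon→B1: 40 × €14 = €560
  Macon→B3: 5 × €12 = €60
Optimal cost = €2255.
Saving = 2545 − 2255 = €290.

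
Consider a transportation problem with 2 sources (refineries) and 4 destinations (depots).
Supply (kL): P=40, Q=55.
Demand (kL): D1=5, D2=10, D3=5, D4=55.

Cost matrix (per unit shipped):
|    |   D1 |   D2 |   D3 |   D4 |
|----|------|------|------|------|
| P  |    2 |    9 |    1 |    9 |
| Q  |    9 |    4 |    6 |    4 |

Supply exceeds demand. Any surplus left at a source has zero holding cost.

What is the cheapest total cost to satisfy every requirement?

One minimum-cost allocation:
  P→D1: 5 × 2 = 10
  P→D2: 10 × 9 = 90
  P→D3: 5 × 1 = 5
  Q→D4: 55 × 4 = 220
Total = 10 + 90 + 5 + 220 = 325.

325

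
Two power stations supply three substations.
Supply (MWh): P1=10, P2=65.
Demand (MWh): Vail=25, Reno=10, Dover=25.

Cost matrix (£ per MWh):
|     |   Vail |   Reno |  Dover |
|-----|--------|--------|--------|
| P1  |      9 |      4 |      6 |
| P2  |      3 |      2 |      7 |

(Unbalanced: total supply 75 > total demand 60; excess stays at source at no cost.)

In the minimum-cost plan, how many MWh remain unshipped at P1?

Minimum-cost shipments:
  P1–Dover: 10 × £6 = £60
  P2–Vail: 25 × £3 = £75
  P2–Reno: 10 × £2 = £20
  P2–Dover: 15 × £7 = £105
Total cost = £260.
P1 ships 10 of its 10, leaving 0.

0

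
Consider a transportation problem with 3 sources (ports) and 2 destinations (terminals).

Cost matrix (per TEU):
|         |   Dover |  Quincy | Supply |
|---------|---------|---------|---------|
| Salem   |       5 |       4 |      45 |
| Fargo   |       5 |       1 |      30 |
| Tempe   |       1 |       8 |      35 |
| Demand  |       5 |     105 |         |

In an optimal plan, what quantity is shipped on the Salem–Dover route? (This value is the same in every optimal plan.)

0

Solving gives:
  Salem to Quincy: 45 × 4 = 180
  Fargo to Quincy: 30 × 1 = 30
  Tempe to Dover: 5 × 1 = 5
  Tempe to Quincy: 30 × 8 = 240
Total cost = 455.
The route Salem→Dover is not used.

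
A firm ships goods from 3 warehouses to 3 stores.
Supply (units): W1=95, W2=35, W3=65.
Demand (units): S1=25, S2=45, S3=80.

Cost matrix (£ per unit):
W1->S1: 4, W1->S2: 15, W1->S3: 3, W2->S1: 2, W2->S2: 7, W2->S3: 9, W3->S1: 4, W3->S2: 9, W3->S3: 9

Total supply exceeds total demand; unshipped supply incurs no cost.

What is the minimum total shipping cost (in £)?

675

A cheapest plan:
  W1–S3: 80 × £3 = £240
  W2–S2: 35 × £7 = £245
  W3–S1: 25 × £4 = £100
  W3–S2: 10 × £9 = £90
Total = 240 + 245 + 100 + 90 = £675.
(Supply check: W1 ships 80; W2 ships 35; W3 ships 35.)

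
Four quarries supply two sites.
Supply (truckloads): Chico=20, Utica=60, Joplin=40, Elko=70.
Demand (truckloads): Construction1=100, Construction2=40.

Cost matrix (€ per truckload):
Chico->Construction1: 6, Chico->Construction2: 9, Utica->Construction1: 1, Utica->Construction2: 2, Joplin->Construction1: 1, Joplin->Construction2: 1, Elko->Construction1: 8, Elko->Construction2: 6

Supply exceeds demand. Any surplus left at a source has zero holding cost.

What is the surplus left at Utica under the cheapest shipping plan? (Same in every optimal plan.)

0

An optimal plan:
  Utica->Construction1: 60 truckloads
  Joplin->Construction1: 40 truckloads
  Elko->Construction2: 40 truckloads
Total cost = €340.
Utica ships 60 of its 60, leaving 0.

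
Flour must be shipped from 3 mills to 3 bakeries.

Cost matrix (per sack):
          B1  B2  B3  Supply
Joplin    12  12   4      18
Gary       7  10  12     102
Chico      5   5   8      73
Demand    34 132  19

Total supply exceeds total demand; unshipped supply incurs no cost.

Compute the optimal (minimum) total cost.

Optimal allocation:
  Joplin→B3: 18 × 4 = 72
  Gary→B1: 34 × 7 = 238
  Gary→B2: 59 × 10 = 590
  Gary→B3: 1 × 12 = 12
  Chico→B2: 73 × 5 = 365
Total = 72 + 238 + 590 + 12 + 365 = 1277.
(Supply check: Joplin ships 18; Gary ships 94; Chico ships 73.)

1277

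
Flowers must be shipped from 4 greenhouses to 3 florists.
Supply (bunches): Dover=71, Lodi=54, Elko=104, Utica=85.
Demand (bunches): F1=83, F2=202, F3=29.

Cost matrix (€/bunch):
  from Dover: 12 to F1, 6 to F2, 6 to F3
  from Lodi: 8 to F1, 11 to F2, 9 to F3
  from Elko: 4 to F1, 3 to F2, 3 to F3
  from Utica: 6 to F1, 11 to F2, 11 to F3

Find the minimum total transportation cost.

1794

One minimum-cost allocation:
  Dover–F2: 71 × €6 = €426
  Lodi–F2: 25 × €11 = €275
  Lodi–F3: 29 × €9 = €261
  Elko–F2: 104 × €3 = €312
  Utica–F1: 83 × €6 = €498
  Utica–F2: 2 × €11 = €22
Total = 426 + 275 + 261 + 312 + 498 + 22 = €1794.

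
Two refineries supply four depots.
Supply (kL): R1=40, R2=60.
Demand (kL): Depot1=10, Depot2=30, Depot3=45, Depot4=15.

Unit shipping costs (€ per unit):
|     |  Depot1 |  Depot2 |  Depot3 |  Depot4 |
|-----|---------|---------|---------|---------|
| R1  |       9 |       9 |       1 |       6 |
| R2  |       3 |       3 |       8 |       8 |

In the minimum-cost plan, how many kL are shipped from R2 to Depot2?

Solving gives:
  R1->Depot3: 40 × €1 = €40
  R2->Depot1: 10 × €3 = €30
  R2->Depot2: 30 × €3 = €90
  R2->Depot3: 5 × €8 = €40
  R2->Depot4: 15 × €8 = €120
Total cost = €320.
So R2→Depot2 carries 30 kL.

30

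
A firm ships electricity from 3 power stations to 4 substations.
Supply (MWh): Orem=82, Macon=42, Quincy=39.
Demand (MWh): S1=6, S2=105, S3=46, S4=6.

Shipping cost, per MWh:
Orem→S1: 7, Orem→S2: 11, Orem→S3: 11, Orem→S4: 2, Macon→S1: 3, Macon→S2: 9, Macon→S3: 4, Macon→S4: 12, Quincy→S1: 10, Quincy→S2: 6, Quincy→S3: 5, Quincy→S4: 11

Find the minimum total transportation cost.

1222

An optimal shipping plan:
  Orem–S1: 6 × 7 = 42
  Orem–S2: 70 × 11 = 770
  Orem–S4: 6 × 2 = 12
  Macon–S3: 42 × 4 = 168
  Quincy–S2: 35 × 6 = 210
  Quincy–S3: 4 × 5 = 20
Total = 42 + 770 + 12 + 168 + 210 + 20 = 1222.
(Supply check: Orem ships 82; Macon ships 42; Quincy ships 39.)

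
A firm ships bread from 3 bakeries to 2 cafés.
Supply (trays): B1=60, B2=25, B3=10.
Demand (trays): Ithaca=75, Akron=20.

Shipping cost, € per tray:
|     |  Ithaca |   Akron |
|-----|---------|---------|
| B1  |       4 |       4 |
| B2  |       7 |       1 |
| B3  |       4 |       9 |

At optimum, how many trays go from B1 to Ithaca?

60

Optimal shipments:
  B1→Ithaca: 60 × €4 = €240
  B2→Ithaca: 5 × €7 = €35
  B2→Akron: 20 × €1 = €20
  B3→Ithaca: 10 × €4 = €40
Total cost = €335.
So B1→Ithaca carries 60 trays.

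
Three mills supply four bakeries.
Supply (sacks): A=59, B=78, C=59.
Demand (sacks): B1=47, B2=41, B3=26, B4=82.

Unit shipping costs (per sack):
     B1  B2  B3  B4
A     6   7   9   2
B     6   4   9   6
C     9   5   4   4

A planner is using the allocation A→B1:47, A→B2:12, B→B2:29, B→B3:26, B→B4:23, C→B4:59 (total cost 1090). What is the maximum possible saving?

320

Current plan cost = 47·6 + 12·7 + 29·4 + 26·9 + 23·6 + 59·4 = 1090.
Optimal plan:
  A→B4: 59 × 2 = 118
  B→B1: 47 × 6 = 282
  B→B2: 31 × 4 = 124
  C→B2: 10 × 5 = 50
  C→B3: 26 × 4 = 104
  C→B4: 23 × 4 = 92
Optimal cost = 770.
Saving = 1090 − 770 = 320.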